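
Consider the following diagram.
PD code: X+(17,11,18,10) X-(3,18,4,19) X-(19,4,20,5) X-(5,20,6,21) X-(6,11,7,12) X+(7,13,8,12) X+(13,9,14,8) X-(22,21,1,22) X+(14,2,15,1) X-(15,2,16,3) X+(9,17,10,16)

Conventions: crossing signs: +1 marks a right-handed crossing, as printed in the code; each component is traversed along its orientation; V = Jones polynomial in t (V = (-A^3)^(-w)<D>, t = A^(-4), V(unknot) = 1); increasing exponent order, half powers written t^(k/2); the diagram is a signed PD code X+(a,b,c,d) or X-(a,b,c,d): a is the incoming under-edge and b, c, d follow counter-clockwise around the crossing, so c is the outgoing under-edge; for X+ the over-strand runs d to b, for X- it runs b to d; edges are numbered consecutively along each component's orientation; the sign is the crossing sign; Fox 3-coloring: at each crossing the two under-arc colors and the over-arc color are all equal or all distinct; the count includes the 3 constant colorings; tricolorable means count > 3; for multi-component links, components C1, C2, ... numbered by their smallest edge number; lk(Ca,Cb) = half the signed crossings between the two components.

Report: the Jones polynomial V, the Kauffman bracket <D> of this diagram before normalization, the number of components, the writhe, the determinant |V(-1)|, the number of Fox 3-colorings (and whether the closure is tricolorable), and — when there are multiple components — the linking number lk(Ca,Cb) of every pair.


V = -t^-3 + t^-2 - t^-1 + 3 - t + t^2 - t^3
<D> = A^-15 - A^-11 + A^-7 - 3A^-3 + A - A^5 + A^9 (w = -1)
1 component over 11 crossings, w = -1
27 Fox colorings among 3^11, |V(-1)| = 9: tricolorable
why: w = -1 (over 11 crossings) is diagram-only; (-A^3)^(1) removes it from V


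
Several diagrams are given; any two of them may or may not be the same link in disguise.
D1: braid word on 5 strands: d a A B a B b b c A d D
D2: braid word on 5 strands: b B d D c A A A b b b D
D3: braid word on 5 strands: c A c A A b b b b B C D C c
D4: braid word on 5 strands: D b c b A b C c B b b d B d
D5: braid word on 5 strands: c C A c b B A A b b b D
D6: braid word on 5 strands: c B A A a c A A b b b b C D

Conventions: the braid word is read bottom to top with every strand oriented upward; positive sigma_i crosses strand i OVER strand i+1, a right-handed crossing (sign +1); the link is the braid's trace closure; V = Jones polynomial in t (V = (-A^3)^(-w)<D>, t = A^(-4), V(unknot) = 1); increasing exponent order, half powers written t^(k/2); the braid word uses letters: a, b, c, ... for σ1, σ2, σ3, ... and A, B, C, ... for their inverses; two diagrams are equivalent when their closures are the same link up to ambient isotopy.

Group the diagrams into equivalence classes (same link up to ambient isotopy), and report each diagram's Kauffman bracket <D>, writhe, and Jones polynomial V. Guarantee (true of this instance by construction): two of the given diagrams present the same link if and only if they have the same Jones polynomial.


equivalence classes: {D1} | {D2, D3, D5, D6} | {D4}
D1 (bracket A^6; 12 crossings at w = +2): V = 1
V(D2) = -t^-3 + t^-2 - t^-1 + 3 - t + t^2 - t^3  (w 0, c 12, <D> = -A^-12 + A^-8 - A^-4 + 3 - A^4 + A^8 - A^12)
V(D3) = -t^-3 + t^-2 - t^-1 + 3 - t + t^2 - t^3  [14 crossings, <D> = -A^-12 + A^-8 - A^-4 + 3 - A^4 + A^8 - A^12, w = 0]
V(D4) = t + t^3 - t^4  (w +4, c 14, <D> = -A^-4 + 1 + A^8)
V(D5) = -t^-3 + t^-2 - t^-1 + 3 - t + t^2 - t^3  (w 0, c 12, <D> = -A^-12 + A^-8 - A^-4 + 3 - A^4 + A^8 - A^12)
V(D6) = -t^-3 + t^-2 - t^-1 + 3 - t + t^2 - t^3  (w 0, c 14, <D> = -A^-12 + A^-8 - A^-4 + 3 - A^4 + A^8 - A^12)
observation: comparing 6 Jones polynomials yields 3 groups


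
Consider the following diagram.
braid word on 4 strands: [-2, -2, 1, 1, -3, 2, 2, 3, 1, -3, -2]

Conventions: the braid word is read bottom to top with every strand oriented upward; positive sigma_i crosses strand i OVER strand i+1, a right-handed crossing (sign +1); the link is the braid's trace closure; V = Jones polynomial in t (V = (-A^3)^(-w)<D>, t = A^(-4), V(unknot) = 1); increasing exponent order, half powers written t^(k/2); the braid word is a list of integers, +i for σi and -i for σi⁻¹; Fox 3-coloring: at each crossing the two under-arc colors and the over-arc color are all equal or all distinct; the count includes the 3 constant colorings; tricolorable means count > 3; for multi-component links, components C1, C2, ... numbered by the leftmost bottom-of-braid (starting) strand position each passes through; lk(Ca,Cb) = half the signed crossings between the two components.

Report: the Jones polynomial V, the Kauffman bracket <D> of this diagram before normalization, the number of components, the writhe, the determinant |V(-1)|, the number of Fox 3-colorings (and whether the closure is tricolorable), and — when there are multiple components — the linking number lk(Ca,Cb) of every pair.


V(t) = -t^-1 + 2 - t + 2t^2 - t^3 + t^4 - t^5
bracket: A^-17 - A^-13 + A^-9 - 2A^-5 + A^-1 - 2A^3 + A^7, w = +1
1 component, writhe +1, over 11 crossings
det 9, colorings 9 of 3^11 — tricolorable
observation: w = +1 shifts under R1 moves; the (-A^3)^(-1) factor cancels that in V


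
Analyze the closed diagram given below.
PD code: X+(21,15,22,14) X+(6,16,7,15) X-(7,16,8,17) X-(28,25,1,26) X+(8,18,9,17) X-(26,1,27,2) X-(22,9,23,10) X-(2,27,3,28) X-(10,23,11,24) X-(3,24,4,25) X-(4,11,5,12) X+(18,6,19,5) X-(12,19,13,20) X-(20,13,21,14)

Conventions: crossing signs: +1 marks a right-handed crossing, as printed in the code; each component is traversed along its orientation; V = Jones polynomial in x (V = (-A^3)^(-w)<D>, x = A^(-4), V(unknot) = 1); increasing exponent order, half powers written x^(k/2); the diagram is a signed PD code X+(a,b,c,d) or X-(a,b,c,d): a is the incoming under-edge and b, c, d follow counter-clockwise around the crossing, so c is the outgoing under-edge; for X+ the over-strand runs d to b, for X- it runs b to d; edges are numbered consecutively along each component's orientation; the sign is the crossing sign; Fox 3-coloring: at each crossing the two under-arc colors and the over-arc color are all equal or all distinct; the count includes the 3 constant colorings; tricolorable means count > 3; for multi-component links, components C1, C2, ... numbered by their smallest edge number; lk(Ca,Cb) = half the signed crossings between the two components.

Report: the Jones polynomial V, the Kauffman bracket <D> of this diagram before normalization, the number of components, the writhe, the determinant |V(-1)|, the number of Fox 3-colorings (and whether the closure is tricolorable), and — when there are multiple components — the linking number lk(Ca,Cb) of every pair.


Jones polynomial: V(x) = -x^-9 + 3x^-8 - 4x^-7 + 5x^-6 - 6x^-5 + 5x^-4 - 4x^-3 + 3x^-2 - x^-1 + 1
<D> = A^-18 - A^-14 + 3A^-10 - 4A^-6 + 5A^-2 - 6A^2 + 5A^6 - 4A^10 + 3A^14 - A^18; writhe -6
components 1, writhe -6 (14 crossings)
3-colorings: 9 of 3^14, det 33 — tricolorable
note: w = -6 shifts under R1 moves; the (-A^3)^(6) factor cancels that in V


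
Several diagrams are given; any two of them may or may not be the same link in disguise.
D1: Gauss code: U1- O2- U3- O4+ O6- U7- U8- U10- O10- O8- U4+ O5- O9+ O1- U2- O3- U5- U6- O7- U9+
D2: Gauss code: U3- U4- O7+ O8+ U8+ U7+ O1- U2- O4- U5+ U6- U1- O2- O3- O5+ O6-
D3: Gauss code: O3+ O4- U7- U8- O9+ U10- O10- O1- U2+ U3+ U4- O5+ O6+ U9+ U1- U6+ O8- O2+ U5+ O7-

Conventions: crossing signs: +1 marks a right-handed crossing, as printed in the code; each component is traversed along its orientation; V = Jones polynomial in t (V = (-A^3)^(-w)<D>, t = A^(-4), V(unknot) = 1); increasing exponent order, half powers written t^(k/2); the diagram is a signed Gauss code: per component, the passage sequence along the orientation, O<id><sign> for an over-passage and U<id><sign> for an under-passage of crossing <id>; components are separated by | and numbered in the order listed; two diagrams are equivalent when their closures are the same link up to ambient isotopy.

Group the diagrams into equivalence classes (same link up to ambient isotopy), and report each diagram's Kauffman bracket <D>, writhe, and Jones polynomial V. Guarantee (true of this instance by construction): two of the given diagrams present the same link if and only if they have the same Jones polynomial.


grouping into links: {D1} | {D2} | {D3}
V(D1) = -t^-6 + t^-5 - t^-4 + 2t^-3 - t^-2 + t^-1  (w -6, c 10, <D> = A^-14 - A^-10 + 2A^-6 - A^-2 + A^2 - A^6)
V(D2) = -t^-4 + t^-3 + t^-1  (w -2, c 8, <D> = A^-2 + A^6 - A^10)
V(D3) = 1  (w 0, c 10, <D> = 1)
key observation: 3 classes among 3 diagrams; unequal V(t) rules out equality


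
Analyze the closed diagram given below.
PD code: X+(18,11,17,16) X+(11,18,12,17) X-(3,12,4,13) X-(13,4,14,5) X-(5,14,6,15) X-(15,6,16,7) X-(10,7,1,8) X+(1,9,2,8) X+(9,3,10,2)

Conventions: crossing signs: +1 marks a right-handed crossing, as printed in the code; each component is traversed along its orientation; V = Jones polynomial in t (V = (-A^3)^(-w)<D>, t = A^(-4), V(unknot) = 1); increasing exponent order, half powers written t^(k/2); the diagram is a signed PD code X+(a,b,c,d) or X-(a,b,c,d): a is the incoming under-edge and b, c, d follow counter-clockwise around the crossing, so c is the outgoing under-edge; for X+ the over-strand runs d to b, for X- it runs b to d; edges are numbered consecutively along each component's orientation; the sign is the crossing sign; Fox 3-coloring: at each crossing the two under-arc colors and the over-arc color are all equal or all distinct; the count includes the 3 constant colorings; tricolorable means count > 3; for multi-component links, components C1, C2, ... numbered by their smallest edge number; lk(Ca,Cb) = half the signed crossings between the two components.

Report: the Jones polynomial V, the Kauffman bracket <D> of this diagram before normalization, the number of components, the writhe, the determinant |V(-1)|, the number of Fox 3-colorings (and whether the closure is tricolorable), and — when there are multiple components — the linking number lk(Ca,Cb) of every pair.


Jones polynomial: V(t) = t^-5 - t^-4 + 2t^-3 - t^-2 + 2t^-1 + t
<D> = -A^-7 - 2A + A^5 - 2A^9 + A^13 - A^17; writhe -1
components 3, writhe -1 (9 crossings)
linking number lk(C1,C2) = -2
lk(C1,C3): 0
lk(C2,C3) = +1
3-colorings: 3 of 3^9, det 8 — not tricolorable
note: the 3 component pairs carry total linking -1


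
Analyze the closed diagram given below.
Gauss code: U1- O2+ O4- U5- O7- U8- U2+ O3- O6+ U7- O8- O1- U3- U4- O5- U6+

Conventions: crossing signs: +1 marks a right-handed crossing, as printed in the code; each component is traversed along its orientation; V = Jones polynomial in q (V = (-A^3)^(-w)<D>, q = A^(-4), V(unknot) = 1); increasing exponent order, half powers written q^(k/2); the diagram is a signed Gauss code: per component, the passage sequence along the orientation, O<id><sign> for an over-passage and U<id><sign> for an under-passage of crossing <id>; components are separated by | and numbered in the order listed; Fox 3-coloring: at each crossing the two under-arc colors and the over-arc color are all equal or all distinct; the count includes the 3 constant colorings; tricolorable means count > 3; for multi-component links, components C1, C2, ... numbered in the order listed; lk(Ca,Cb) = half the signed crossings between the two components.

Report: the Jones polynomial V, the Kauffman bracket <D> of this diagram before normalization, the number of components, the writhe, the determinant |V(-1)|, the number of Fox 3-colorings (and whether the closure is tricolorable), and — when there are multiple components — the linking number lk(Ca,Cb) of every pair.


V(q) = q^-7 - 2q^-6 + 2q^-5 - 3q^-4 + 3q^-3 - 2q^-2 + 2q^-1
bracket: 2A^-8 - 2A^-4 + 3 - 3A^4 + 2A^8 - 2A^12 + A^16, w = -4
1 component, writhe -4, over 8 crossings
det 15, colorings 9 of 3^8 — tricolorable
observation: V spans 6 powers of q: at least 6 crossings in any diagram


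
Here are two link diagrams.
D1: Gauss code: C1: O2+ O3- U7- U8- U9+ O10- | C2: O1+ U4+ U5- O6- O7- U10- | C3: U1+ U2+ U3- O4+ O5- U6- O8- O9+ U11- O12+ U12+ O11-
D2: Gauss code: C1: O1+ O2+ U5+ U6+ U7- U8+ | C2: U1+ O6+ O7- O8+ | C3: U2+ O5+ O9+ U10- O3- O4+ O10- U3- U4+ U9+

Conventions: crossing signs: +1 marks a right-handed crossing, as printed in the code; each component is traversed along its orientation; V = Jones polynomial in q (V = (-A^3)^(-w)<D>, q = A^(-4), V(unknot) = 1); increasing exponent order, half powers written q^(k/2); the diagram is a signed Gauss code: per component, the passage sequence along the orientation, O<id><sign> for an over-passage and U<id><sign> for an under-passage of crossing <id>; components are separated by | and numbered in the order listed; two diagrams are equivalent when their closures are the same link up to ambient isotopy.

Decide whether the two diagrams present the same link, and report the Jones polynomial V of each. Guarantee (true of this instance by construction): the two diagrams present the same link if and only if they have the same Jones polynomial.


equivalent: no
V(D1) = q^-3 + q^-2 + q^-1 + 1  (w -2, c 12, <D> = A^-6 + A^-2 + A^2 + A^6)
V(D2) = q + 2q^3 + q^5  [10 crossings, <D> = A^-8 + 2 + A^8, w = +4]
key observation: V(q) takes 2 values over 2 diagrams, fixing the grouping


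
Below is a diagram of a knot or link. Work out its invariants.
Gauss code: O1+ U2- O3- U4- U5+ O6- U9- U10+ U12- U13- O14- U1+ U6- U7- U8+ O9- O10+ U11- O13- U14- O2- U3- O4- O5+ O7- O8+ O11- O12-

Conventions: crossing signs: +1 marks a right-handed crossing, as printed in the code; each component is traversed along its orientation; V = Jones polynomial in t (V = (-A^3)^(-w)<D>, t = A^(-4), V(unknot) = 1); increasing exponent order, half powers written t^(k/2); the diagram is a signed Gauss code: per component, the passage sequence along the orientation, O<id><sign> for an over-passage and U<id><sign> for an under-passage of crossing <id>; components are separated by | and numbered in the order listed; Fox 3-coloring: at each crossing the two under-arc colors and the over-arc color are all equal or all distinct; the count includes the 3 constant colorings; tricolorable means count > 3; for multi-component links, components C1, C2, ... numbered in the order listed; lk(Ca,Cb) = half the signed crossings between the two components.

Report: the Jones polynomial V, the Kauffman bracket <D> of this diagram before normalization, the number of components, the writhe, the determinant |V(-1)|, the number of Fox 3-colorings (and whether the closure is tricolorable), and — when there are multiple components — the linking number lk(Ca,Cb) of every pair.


V = t^-8 - 2t^-7 + t^-6 - 2t^-5 + 2t^-4 + t^-2
<D> = A^-10 + 2A^-2 - 2A^2 + A^6 - 2A^10 + A^14 (w = -6)
1 component over 14 crossings, w = -6
27 Fox colorings among 3^14, |V(-1)| = 9: tricolorable
why: |V(-1)| = 9: so tricolorable, since 3 divides 9


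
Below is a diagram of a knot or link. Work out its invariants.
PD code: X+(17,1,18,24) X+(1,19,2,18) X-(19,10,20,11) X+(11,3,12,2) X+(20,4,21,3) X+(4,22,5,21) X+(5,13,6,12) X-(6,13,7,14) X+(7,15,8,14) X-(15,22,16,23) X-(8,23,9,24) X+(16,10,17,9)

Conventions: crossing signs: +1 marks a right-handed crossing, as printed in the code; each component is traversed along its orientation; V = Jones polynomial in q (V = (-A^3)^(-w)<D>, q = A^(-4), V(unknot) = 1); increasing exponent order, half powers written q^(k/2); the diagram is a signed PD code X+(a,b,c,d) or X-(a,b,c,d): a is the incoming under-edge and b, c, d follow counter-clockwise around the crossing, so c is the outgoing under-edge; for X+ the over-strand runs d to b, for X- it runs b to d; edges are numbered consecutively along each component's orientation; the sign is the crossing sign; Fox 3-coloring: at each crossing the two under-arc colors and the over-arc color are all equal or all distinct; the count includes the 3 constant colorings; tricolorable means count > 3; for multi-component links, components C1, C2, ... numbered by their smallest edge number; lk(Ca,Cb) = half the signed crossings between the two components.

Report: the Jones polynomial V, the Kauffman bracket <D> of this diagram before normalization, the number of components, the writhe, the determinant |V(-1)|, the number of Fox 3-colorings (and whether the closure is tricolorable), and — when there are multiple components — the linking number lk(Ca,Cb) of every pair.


V = 2q - 2q^2 + 3q^3 - 3q^4 + 2q^5 - 2q^6 + q^7
<D> = A^-16 - 2A^-12 + 2A^-8 - 3A^-4 + 3 - 2A^4 + 2A^8 (w = +4)
1 component over 12 crossings, w = +4
9 Fox colorings among 3^12, |V(-1)| = 15: tricolorable
why: w = +4 (over 12 crossings) is diagram-only; (-A^3)^(-4) removes it from V


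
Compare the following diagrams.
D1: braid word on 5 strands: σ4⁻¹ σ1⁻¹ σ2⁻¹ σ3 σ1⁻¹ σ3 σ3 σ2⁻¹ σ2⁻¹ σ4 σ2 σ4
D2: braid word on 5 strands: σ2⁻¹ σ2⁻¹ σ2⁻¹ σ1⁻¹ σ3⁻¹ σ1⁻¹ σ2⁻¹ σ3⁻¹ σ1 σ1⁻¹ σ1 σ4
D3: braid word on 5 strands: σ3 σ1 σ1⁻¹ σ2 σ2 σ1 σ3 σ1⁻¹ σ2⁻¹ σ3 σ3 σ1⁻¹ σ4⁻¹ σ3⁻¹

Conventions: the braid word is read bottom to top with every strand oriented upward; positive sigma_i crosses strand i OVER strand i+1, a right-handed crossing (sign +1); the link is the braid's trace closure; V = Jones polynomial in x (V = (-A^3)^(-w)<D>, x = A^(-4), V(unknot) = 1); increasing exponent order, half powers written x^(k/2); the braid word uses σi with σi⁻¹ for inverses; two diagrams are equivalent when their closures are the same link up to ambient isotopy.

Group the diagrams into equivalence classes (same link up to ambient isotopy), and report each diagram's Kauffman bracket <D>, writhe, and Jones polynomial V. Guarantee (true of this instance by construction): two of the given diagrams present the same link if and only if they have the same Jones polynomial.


grouping into links: {D1} | {D2} | {D3}
V(D1) = -x^-3 + x^-2 - x^-1 + 3 - x + x^2 - x^3  (w 0, c 12, <D> = -A^-12 + A^-8 - A^-4 + 3 - A^4 + A^8 - A^12)
V(D2) = -x^-9 + 2x^-8 - 3x^-7 + 3x^-6 - 3x^-5 + 3x^-4 - x^-3 + x^-2  [12 crossings, <D> = A^-10 - A^-6 + 3A^-2 - 3A^2 + 3A^6 - 3A^10 + 2A^14 - A^18, w = -6]
D3 (bracket -A^-18 + A^-14 - A^-10 + 2A^-6 - A^-2 + A^2; 14 crossings at w = +2): V = x - x^2 + 2x^3 - x^4 + x^5 - x^6
why: comparing 3 Jones polynomials yields 3 groups


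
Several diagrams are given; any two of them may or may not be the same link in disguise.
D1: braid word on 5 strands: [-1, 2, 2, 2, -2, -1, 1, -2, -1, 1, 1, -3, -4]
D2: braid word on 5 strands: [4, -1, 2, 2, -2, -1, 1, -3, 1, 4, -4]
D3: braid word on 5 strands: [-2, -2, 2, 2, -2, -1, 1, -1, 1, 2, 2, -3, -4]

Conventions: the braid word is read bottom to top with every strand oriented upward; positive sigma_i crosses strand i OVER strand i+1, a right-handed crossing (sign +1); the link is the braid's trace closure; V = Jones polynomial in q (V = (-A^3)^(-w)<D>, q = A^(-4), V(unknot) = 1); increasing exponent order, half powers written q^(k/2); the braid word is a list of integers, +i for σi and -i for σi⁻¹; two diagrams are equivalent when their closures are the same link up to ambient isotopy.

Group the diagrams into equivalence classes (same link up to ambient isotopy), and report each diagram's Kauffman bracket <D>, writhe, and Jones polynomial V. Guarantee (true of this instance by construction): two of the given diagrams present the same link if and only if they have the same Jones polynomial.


equivalence classes: {D1, D2, D3}
D1 (bracket A^-5 + A^-1; 13 crossings at w = -1): V = -q^(-1/2) - q^(1/2)
V(D2) = -q^(-1/2) - q^(1/2)  (w +1, c 11, <D> = A + A^5)
V(D3) = -q^(-1/2) - q^(1/2)  (w -1, c 13, <D> = A^-5 + A^-1)
observation: all 3 diagrams share one V(q), hence one class


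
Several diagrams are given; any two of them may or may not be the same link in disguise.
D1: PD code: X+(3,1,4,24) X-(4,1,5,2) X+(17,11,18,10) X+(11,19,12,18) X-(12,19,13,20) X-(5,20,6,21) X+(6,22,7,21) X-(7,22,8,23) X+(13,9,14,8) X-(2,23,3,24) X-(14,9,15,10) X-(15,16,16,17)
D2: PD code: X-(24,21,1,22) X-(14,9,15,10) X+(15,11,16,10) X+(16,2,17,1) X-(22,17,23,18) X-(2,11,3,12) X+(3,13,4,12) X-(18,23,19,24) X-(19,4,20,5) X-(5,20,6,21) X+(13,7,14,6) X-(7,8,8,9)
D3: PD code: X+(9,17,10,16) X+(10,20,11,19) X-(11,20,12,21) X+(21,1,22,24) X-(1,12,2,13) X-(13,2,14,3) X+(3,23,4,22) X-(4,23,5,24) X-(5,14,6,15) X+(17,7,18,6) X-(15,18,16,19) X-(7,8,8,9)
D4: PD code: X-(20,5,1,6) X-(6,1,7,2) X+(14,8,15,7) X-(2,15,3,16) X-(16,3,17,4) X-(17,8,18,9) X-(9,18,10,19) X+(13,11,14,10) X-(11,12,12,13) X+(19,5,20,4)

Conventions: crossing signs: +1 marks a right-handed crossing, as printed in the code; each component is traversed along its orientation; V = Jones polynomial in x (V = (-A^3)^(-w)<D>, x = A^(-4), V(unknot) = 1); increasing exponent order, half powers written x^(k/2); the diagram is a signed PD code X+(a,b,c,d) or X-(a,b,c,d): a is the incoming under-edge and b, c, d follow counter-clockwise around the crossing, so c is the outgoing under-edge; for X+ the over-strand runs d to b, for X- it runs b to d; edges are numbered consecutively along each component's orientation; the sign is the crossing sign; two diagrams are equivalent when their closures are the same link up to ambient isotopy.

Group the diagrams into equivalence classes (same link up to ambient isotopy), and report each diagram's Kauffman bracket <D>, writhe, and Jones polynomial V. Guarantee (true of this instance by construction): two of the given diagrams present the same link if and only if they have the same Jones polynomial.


classes: {D1} | {D2, D4} | {D3}
V(D1) = 1  [12 crossings, <D> = A^-6, w = -2]
D2 (bracket A^-8 - A^-4 + 2 - A^4 + A^8 - A^12; 12 crossings at w = -4): V = -x^-6 + x^-5 - x^-4 + 2x^-3 - x^-2 + x^-1
V(D3) = x^-5 - 2x^-4 + 2x^-3 - 2x^-2 + 2x^-1 - 1 + x  [12 crossings, <D> = A^-10 - A^-6 + 2A^-2 - 2A^2 + 2A^6 - 2A^10 + A^14, w = -2]
D4 (bracket A^-8 - A^-4 + 2 - A^4 + A^8 - A^12; 10 crossings at w = -4): V = -x^-6 + x^-5 - x^-4 + 2x^-3 - x^-2 + x^-1
insight: 3 classes among 4 diagrams; unequal V(x) rules out equality


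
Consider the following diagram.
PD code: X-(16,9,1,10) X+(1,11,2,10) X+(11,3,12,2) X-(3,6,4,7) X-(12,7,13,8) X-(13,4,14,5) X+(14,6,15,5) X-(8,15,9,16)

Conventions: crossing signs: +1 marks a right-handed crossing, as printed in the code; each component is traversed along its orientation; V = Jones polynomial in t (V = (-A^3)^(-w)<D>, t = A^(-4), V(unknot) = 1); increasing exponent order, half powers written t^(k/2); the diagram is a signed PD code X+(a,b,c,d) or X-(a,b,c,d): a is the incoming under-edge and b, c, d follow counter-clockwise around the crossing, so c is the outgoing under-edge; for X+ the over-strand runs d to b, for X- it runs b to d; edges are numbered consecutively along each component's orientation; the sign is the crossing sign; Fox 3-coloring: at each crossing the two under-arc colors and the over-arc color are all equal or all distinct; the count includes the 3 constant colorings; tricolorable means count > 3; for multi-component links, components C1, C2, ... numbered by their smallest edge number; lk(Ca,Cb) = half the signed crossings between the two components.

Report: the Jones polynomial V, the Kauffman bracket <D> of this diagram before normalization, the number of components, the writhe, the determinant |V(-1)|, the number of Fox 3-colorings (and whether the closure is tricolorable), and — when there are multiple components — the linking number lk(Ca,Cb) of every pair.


V = 1
<D> = A^-6 (w = -2)
1 component over 8 crossings, w = -2
3 Fox colorings among 3^8, |V(-1)| = 1: not tricolorable
why: w = -2 shifts under R1 moves; the (-A^3)^(2) factor cancels that in V


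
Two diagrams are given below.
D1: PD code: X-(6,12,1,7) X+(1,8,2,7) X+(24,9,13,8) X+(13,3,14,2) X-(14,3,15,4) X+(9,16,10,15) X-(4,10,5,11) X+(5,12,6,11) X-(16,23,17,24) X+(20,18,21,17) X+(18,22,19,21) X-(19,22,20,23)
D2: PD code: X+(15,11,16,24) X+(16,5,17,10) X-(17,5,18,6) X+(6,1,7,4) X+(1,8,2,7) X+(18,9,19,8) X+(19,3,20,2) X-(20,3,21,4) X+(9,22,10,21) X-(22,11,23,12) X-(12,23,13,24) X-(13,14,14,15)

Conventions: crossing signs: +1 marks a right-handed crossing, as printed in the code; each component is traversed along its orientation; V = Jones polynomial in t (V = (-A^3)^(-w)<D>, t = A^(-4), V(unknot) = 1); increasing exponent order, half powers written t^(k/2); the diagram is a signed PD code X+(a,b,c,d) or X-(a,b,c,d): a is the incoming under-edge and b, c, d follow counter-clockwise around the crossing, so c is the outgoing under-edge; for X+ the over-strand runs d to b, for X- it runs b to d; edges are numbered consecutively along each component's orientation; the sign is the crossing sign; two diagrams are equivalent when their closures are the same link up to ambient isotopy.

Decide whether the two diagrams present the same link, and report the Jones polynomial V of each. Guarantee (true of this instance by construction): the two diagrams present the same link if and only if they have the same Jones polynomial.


equivalent: no
V(D1) = 1 + t + t^2 + t^3  (w +2, c 12, <D> = A^-6 + A^-2 + A^2 + A^6)
V(D2) = t + 2t^3 + t^5  (w +2, c 12, <D> = A^-14 + 2A^-6 + A^2)
why: 2 values of V(t) split the 2 diagrams


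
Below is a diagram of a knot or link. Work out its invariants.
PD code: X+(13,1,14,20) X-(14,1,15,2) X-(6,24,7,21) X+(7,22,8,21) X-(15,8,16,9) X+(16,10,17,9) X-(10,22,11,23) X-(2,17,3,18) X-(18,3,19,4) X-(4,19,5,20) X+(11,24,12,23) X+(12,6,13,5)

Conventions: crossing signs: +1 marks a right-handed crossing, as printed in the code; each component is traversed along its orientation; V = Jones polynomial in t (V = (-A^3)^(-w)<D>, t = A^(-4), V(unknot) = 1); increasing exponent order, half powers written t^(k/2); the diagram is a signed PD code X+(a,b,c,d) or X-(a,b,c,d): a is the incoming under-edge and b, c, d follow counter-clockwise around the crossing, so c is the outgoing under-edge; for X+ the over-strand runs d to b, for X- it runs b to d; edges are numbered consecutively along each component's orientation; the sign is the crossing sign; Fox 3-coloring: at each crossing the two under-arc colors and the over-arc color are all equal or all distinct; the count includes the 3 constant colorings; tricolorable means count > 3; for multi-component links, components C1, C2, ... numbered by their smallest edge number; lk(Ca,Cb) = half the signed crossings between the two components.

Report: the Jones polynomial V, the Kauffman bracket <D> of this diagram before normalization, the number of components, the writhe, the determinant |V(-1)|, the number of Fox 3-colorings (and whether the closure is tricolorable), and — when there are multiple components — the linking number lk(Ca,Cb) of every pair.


V = t^(-9/2) - t^(-5/2) - t^(-3/2) - t^(-1/2)
<D> = -A^-4 - 1 - A^4 + A^12 (w = -2)
2 components over 12 crossings, w = -2
lk(C1,C2): 0
27 Fox colorings among 3^13, |V(-1)| = 0: tricolorable
why: the 1 component pair carries total linking 0


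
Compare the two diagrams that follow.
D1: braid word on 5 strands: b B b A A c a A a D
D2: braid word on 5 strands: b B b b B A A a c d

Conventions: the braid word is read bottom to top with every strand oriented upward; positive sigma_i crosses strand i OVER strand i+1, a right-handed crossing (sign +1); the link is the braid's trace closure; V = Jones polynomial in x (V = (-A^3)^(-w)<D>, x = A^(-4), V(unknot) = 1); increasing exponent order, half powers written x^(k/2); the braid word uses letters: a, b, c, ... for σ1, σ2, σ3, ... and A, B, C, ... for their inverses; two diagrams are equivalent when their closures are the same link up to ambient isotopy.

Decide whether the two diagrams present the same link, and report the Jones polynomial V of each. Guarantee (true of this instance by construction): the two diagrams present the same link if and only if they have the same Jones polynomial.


equivalent: yes
D1 (bracket 1; 10 crossings at w = 0): V = 1
V(D2) = 1  (w +2, c 10, <D> = A^6)
key observation: Markov moves rewrite D1 (10 crossings) into D2 (10)


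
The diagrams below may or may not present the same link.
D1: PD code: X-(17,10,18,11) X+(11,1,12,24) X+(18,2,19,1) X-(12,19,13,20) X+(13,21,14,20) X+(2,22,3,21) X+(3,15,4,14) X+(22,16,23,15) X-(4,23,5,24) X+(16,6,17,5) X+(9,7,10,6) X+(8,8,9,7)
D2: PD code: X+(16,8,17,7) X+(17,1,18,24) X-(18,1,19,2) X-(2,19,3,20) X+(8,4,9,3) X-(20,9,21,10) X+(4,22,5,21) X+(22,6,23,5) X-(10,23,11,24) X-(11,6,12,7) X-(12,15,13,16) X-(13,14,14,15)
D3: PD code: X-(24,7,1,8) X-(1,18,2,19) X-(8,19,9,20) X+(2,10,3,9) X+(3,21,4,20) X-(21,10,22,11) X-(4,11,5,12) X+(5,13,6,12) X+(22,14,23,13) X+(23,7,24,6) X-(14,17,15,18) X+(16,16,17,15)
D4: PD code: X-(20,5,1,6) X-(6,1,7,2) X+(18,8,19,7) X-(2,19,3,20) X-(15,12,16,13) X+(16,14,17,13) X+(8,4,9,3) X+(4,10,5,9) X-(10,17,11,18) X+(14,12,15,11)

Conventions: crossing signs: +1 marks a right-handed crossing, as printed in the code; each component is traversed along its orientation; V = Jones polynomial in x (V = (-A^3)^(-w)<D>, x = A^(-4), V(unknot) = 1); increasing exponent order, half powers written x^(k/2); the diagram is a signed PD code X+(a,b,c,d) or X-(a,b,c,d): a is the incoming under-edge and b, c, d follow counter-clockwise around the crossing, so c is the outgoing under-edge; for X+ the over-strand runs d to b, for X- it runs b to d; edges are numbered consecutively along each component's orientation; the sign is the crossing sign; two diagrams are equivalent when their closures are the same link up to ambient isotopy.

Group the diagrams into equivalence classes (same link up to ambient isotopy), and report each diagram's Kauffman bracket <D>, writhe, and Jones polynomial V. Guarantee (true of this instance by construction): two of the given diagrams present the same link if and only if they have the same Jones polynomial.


grouping into links: {D1} | {D2, D4} | {D3}
V(D1) = x + x^3 - x^4  (w +6, c 12, <D> = -A^2 + A^6 + A^14)
V(D2) = -x^-3 + 2x^-2 - 2x^-1 + 3 - 2x + 2x^2 - x^3  [12 crossings, <D> = -A^-18 + 2A^-14 - 2A^-10 + 3A^-6 - 2A^-2 + 2A^2 - A^6, w = -2]
V(D3) = 1  [12 crossings, <D> = 1, w = 0]
D4 (bracket -A^-12 + 2A^-8 - 2A^-4 + 3 - 2A^4 + 2A^8 - A^12; 10 crossings at w = 0): V = -x^-3 + 2x^-2 - 2x^-1 + 3 - 2x + 2x^2 - x^3
key observation: 3 classes among 4 diagrams; unequal V(x) rules out equality


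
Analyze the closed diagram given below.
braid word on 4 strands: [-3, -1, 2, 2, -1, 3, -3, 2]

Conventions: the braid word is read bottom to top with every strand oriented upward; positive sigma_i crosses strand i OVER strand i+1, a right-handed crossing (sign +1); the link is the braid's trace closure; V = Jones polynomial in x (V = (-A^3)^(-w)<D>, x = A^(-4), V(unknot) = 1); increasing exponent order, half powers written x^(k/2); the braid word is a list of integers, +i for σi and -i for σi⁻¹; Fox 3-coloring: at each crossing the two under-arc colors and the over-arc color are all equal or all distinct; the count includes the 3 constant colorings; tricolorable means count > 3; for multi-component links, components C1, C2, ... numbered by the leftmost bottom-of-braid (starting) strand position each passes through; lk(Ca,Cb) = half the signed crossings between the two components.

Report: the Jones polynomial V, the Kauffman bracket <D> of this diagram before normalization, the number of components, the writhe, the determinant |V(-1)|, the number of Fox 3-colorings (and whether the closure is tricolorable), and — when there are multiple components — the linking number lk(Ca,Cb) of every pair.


V(x) = -x^(-3/2) + x^(-1/2) - 2x^(1/2) + x^(3/2) - 2x^(5/2) + x^(7/2)
bracket: A^-14 - 2A^-10 + A^-6 - 2A^-2 + A^2 - A^6, w = 0
2 components, writhe 0, over 8 crossings
lk(C1,C2) = 0
det 8, colorings 3 of 3^8 — not tricolorable
observation: det 8 = |V(-1)|; not divisible by 3, so not tricolorable


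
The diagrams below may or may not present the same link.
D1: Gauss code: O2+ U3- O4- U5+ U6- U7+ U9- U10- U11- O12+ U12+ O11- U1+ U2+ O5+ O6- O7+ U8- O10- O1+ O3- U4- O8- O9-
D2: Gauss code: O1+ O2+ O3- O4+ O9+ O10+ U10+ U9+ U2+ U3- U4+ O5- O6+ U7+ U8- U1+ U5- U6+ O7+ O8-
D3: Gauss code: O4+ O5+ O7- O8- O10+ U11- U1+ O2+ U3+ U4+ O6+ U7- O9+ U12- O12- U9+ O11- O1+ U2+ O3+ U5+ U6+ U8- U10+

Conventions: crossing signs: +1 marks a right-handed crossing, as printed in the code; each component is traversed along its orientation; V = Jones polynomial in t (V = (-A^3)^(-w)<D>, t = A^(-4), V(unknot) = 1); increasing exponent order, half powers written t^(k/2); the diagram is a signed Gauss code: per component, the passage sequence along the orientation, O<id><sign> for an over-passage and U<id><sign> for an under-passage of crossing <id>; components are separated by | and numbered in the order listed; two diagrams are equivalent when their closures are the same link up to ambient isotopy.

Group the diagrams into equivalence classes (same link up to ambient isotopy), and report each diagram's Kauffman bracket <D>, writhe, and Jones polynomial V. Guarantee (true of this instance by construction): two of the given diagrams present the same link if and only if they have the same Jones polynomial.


classes: {D1} | {D2} | {D3}
V(D1) = -t^-4 + t^-3 + t^-1  [12 crossings, <D> = A^-2 + A^6 - A^10, w = -2]
D2 (bracket A^12; 10 crossings at w = +4): V = 1
D3 (bracket -A^-4 + 1 + A^8; 12 crossings at w = +4): V = t + t^3 - t^4
note: V(t) takes 3 values over 3 diagrams, fixing the grouping


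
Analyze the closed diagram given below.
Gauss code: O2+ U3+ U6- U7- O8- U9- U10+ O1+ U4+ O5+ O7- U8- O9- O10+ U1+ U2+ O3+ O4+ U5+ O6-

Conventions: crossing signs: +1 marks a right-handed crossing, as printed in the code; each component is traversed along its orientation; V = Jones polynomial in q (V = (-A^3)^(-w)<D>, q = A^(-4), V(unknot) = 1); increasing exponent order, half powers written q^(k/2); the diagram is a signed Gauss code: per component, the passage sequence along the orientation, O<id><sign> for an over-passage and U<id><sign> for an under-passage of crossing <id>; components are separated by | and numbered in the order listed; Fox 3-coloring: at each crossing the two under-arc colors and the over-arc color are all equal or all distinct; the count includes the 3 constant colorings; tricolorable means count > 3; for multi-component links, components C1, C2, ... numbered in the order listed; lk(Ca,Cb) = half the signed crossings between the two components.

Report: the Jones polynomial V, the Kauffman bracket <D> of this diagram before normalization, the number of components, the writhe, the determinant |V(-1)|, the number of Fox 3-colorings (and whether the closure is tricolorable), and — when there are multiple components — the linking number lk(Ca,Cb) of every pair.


V = q + q^3 - q^4
<D> = -A^-10 + A^-6 + A^2 (w = +2)
1 component over 10 crossings, w = +2
9 Fox colorings among 3^10, |V(-1)| = 3: tricolorable
why: |V(-1)| = 3: so tricolorable, since 3 divides 3


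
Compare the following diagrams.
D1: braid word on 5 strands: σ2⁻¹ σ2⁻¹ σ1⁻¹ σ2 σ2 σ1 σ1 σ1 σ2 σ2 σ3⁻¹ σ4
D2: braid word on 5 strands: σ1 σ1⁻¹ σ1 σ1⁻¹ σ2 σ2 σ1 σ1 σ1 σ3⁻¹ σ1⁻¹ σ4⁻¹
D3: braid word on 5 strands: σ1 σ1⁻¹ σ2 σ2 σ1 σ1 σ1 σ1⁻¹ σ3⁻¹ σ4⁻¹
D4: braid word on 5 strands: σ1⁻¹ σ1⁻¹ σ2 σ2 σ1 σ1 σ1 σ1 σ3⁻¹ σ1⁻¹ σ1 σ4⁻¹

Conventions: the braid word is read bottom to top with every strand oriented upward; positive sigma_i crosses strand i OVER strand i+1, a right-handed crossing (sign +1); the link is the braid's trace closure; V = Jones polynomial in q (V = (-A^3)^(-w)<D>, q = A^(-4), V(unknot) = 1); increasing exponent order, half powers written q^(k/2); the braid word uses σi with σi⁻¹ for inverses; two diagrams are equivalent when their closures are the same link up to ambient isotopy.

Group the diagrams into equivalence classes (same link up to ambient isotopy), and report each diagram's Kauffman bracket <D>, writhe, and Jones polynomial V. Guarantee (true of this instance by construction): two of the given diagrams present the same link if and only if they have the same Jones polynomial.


equivalence classes: {D1, D2, D3, D4}
D1 (bracket A^-8 + 2 + A^8; 12 crossings at w = +4): V = q + 2q^3 + q^5
V(D2) = q + 2q^3 + q^5  [12 crossings, <D> = A^-14 + 2A^-6 + A^2, w = +2]
D3 (bracket A^-14 + 2A^-6 + A^2; 10 crossings at w = +2): V = q + 2q^3 + q^5
V(D4) = q + 2q^3 + q^5  [12 crossings, <D> = A^-14 + 2A^-6 + A^2, w = +2]
key observation: one V(q) for all 4 diagrams — one class (guaranteed)


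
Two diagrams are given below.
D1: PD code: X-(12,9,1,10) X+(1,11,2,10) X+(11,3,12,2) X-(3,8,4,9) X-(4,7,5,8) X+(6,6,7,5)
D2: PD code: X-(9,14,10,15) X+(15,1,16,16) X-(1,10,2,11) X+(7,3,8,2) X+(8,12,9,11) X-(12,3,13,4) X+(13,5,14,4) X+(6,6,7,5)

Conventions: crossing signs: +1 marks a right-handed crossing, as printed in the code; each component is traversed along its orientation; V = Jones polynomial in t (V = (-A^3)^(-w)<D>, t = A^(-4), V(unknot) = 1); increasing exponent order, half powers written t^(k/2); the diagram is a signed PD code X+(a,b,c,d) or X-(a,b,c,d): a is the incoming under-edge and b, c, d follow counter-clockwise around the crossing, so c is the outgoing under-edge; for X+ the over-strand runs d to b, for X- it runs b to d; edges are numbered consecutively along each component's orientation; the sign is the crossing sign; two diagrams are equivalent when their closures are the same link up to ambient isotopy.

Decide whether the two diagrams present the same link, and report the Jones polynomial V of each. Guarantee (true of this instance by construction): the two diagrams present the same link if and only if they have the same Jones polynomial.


equivalent: yes
D1 (bracket 1; 6 crossings at w = 0): V = 1
V(D2) = 1  (w +2, c 8, <D> = A^6)
key observation: Reidemeister moves carry D1 (6 crossings) to D2 (8)


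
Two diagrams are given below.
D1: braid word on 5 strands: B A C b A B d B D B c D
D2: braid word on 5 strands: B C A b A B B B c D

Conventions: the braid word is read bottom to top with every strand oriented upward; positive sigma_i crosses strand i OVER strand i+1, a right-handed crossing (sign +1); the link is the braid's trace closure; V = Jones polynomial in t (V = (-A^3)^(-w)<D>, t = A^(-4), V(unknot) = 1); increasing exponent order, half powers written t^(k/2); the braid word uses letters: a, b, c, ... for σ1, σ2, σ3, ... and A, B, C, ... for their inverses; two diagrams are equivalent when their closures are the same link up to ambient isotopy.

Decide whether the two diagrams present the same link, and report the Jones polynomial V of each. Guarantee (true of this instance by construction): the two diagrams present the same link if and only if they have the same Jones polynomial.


same link: yes
V(D1) = -t^-6 + t^-5 - t^-4 + 2t^-3 - t^-2 + t^-1  [12 crossings, <D> = A^-14 - A^-10 + 2A^-6 - A^-2 + A^2 - A^6, w = -6]
V(D2) = -t^-6 + t^-5 - t^-4 + 2t^-3 - t^-2 + t^-1  (w -6, c 10, <D> = A^-14 - A^-10 + 2A^-6 - A^-2 + A^2 - A^6)
note: all 2 diagrams share one V(t), hence one class


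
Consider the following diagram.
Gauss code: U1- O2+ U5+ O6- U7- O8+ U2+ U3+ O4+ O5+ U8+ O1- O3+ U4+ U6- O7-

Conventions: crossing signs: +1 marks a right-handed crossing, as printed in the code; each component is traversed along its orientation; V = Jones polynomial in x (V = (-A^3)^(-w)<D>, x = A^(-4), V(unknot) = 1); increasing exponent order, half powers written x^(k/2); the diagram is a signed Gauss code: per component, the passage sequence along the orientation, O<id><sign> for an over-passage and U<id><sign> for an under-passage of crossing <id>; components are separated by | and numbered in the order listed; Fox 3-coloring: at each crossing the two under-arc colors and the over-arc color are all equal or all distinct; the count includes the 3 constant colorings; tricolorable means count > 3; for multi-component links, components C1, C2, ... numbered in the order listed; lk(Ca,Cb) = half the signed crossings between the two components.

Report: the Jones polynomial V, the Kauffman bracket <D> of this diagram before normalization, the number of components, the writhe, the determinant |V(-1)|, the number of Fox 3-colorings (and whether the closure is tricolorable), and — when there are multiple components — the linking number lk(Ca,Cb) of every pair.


V = -x^-1 + 2 - x + 2x^2 - x^3 + x^4 - x^5
<D> = -A^-14 + A^-10 - A^-6 + 2A^-2 - A^2 + 2A^6 - A^10 (w = +2)
1 component over 8 crossings, w = +2
9 Fox colorings among 3^8, |V(-1)| = 9: tricolorable
why: the span of V is 6, forcing >= 6 crossings in any diagram
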